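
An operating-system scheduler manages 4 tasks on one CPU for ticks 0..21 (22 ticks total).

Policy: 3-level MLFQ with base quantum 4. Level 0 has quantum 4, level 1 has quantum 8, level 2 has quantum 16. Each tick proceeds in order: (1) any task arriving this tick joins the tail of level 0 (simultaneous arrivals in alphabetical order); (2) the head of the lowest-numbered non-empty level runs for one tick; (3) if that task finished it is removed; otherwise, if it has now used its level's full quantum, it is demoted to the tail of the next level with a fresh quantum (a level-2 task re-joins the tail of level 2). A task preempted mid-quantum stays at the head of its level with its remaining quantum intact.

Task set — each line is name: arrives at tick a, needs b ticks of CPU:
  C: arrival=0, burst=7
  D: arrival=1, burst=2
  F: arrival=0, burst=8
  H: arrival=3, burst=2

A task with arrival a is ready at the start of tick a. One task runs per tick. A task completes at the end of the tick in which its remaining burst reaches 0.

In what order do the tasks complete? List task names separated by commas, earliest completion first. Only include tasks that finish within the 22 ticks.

completion order = D, H, C, F

t=0: L0/L1/L2 = CF/-/- → run C
t=1: L0/L1/L2 = CFD/-/- → run C
t=2: L0/L1/L2 = CFD/-/- → run C
t=3: L0/L1/L2 = CFDH/-/- → run C
t=4: L0/L1/L2 = FDH/C/- → run F
t=5: L0/L1/L2 = FDH/C/- → run F
t=6: L0/L1/L2 = FDH/C/- → run F
t=7: L0/L1/L2 = FDH/C/- → run F
t=8: L0/L1/L2 = DH/CF/- → run D
t=9: L0/L1/L2 = DH/CF/- → run D
t=10: L0/L1/L2 = H/CF/- → run H
t=11: L0/L1/L2 = H/CF/- → run H
t=12: L0/L1/L2 = -/CF/- → run C
t=13: L0/L1/L2 = -/CF/- → run C
t=14: L0/L1/L2 = -/CF/- → run C
t=15: L0/L1/L2 = -/F/- → run F
t=16: L0/L1/L2 = -/F/- → run F
t=17: L0/L1/L2 = -/F/- → run F
t=18: L0/L1/L2 = -/F/- → run F
t=19: (idle)
t=20: (idle)
t=21: (idle)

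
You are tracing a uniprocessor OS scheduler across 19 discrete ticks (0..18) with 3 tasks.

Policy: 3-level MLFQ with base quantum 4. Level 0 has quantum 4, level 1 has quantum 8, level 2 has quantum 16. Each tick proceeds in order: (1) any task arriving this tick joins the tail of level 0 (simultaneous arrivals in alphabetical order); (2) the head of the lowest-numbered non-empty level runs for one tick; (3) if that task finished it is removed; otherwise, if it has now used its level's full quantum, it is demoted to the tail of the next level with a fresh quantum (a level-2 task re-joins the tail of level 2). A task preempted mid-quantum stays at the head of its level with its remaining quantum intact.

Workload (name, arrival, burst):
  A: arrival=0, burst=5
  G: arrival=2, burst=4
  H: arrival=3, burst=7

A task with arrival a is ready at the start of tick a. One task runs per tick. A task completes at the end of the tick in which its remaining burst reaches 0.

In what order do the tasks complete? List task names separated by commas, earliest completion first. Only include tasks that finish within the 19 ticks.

completion order = G, A, H

t=0: L0/L1/L2 = A/-/- → run A
t=1: L0/L1/L2 = A/-/- → run A
t=2: L0/L1/L2 = AG/-/- → run A
t=3: L0/L1/L2 = AGH/-/- → run A
t=4: L0/L1/L2 = GH/A/- → run G
t=5: L0/L1/L2 = GH/A/- → run G
t=6: L0/L1/L2 = GH/A/- → run G
t=7: L0/L1/L2 = GH/A/- → run G
t=8: L0/L1/L2 = H/A/- → run H
t=9: L0/L1/L2 = H/A/- → run H
t=10: L0/L1/L2 = H/A/- → run H
t=11: L0/L1/L2 = H/A/- → run H
t=12: L0/L1/L2 = -/AH/- → run A
t=13: L0/L1/L2 = -/H/- → run H
t=14: L0/L1/L2 = -/H/- → run H
t=15: L0/L1/L2 = -/H/- → run H
t=16: (idle)
t=17: (idle)
t=18: (idle)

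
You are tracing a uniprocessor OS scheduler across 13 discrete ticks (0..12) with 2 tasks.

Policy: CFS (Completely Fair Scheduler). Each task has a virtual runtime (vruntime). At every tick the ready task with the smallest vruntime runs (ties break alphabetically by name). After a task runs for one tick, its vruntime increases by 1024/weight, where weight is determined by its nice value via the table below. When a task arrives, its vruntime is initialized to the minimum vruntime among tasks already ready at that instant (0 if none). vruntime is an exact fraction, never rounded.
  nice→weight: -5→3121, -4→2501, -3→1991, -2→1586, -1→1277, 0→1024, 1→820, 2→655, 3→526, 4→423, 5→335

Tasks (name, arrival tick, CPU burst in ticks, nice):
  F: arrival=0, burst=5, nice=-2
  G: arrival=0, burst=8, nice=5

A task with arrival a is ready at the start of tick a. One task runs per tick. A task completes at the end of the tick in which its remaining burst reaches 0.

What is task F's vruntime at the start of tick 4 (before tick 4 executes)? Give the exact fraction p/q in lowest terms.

t=0: vr[F=0 G=0] → run F
t=1: vr[F=512/793 G=0] → run G
t=2: vr[F=512/793 G=1024/335] → run F
t=3: vr[F=1024/793 G=1024/335] → run F
t=4: vr[F=1536/793 G=1024/335] → run F
t=5: vr[F=2048/793 G=1024/335] → run F
t=6: vr[G=1024/335] → run G
t=7: vr[G=2048/335] → run G
t=8: vr[G=3072/335] → run G
t=9: vr[G=4096/335] → run G
t=10: vr[G=1024/67] → run G
t=11: vr[G=6144/335] → run G
t=12: vr[G=7168/335] → run G

vruntime(F, start of tick 4) = 1536/793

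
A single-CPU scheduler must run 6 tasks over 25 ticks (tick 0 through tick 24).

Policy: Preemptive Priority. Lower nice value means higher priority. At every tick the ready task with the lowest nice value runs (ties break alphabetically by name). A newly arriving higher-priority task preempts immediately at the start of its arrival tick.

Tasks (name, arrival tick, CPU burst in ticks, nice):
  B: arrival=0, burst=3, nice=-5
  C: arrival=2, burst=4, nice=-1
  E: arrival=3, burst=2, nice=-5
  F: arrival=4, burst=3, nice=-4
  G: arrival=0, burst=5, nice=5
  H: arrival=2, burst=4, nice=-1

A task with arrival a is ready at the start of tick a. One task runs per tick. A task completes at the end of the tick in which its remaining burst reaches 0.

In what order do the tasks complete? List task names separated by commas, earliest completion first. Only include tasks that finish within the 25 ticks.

completion order = B, E, F, C, H, G

t=0: ready={B,G} → run B
t=1: ready={B,G} → run B
t=2: ready={B,C,G,H} → run B
t=3: ready={C,E,G,H} → run E
t=4: ready={C,E,F,G,H} → run E
t=5: ready={C,F,G,H} → run F
t=6: ready={C,F,G,H} → run F
t=7: ready={C,F,G,H} → run F
t=8: ready={C,G,H} → run C
t=9: ready={C,G,H} → run C
t=10: ready={C,G,H} → run C
t=11: ready={C,G,H} → run C
t=12: ready={G,H} → run H
t=13: ready={G,H} → run H
t=14: ready={G,H} → run H
t=15: ready={G,H} → run H
t=16: ready={G} → run G
t=17: ready={G} → run G
t=18: ready={G} → run G
t=19: ready={G} → run G
t=20: ready={G} → run G
t=21: (idle)
t=22: (idle)
t=23: (idle)
t=24: (idle)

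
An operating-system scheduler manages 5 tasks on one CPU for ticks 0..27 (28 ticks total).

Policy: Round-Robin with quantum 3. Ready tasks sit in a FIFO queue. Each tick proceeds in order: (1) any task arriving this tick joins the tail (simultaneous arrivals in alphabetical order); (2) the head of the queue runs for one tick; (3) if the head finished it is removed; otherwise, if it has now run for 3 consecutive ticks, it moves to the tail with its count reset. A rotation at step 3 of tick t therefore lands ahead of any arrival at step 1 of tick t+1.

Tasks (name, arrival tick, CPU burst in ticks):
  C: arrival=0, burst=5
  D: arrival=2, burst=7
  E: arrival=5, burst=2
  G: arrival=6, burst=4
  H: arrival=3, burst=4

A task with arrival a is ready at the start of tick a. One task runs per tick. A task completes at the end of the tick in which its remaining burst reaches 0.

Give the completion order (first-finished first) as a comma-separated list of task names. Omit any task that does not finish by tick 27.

completion order = C, E, H, D, G

t=0: queue=[C] q_used=0 → run C
t=1: queue=[C] q_used=1 → run C
t=2: queue=[C,D] q_used=2 → run C
t=3: queue=[D,C,H] q_used=0 → run D
t=4: queue=[D,C,H] q_used=1 → run D
t=5: queue=[D,C,H,E] q_used=2 → run D
t=6: queue=[C,H,E,D,G] q_used=0 → run C
t=7: queue=[C,H,E,D,G] q_used=1 → run C
t=8: queue=[H,E,D,G] q_used=0 → run H
t=9: queue=[H,E,D,G] q_used=1 → run H
t=10: queue=[H,E,D,G] q_used=2 → run H
t=11: queue=[E,D,G,H] q_used=0 → run E
t=12: queue=[E,D,G,H] q_used=1 → run E
t=13: queue=[D,G,H] q_used=0 → run D
t=14: queue=[D,G,H] q_used=1 → run D
t=15: queue=[D,G,H] q_used=2 → run D
t=16: queue=[G,H,D] q_used=0 → run G
t=17: queue=[G,H,D] q_used=1 → run G
t=18: queue=[G,H,D] q_used=2 → run G
t=19: queue=[H,D,G] q_used=0 → run H
t=20: queue=[D,G] q_used=0 → run D
t=21: queue=[G] q_used=0 → run G
t=22: (idle)
t=23: (idle)
t=24: (idle)
t=25: (idle)
t=26: (idle)
t=27: (idle)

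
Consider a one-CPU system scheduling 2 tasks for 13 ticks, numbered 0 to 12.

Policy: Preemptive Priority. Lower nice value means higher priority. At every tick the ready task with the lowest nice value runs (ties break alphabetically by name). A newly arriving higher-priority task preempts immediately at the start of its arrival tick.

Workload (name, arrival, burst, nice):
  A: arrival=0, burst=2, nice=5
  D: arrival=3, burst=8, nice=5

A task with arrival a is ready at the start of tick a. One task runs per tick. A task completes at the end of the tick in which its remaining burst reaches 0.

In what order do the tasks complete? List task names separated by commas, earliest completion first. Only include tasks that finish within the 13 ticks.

t=0: ready={A} → run A
t=1: ready={A} → run A
t=2: (idle)
t=3: ready={D} → run D
t=4: ready={D} → run D
t=5: ready={D} → run D
t=6: ready={D} → run D
t=7: ready={D} → run D
t=8: ready={D} → run D
t=9: ready={D} → run D
t=10: ready={D} → run D
t=11: (idle)
t=12: (idle)

completion order = A, D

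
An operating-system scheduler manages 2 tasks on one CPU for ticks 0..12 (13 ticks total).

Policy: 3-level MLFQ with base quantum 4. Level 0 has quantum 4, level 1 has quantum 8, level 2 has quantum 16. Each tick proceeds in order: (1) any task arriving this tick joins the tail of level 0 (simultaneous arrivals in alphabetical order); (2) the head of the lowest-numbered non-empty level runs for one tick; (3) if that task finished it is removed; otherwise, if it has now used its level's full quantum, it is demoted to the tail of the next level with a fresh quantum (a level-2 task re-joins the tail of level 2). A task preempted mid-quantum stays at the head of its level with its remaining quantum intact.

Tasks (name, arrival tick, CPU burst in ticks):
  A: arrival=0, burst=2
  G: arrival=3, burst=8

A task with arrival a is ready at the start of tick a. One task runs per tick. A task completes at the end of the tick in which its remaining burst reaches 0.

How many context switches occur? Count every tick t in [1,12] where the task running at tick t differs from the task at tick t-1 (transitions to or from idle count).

t=0: L0/L1/L2 = A/-/- → run A
t=1: L0/L1/L2 = A/-/- → run A
t=2: (idle)
t=3: L0/L1/L2 = G/-/- → run G
t=4: L0/L1/L2 = G/-/- → run G
t=5: L0/L1/L2 = G/-/- → run G
t=6: L0/L1/L2 = G/-/- → run G
t=7: L0/L1/L2 = -/G/- → run G
t=8: L0/L1/L2 = -/G/- → run G
t=9: L0/L1/L2 = -/G/- → run G
t=10: L0/L1/L2 = -/G/- → run G
t=11: (idle)
t=12: (idle)

context switches = 3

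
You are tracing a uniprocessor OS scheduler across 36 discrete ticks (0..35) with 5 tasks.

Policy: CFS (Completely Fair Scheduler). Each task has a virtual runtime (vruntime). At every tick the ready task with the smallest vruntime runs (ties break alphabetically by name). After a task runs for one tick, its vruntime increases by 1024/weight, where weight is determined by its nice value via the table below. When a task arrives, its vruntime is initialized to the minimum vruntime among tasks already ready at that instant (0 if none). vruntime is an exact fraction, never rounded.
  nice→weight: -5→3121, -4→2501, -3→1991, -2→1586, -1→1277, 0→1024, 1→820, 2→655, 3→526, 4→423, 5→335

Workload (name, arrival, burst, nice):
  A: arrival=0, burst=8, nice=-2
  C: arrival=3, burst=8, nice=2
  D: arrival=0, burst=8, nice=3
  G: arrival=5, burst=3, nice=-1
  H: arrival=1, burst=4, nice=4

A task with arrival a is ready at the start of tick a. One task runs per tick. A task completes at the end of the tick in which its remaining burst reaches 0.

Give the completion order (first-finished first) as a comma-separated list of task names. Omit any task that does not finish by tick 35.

completion order = G, A, H, C, D

t=0: vr[A=0 D=0] → run A
t=1: vr[A=512/793 D=0 H=0] → run D
t=2: vr[A=512/793 D=512/263 H=0] → run H
t=3: vr[A=512/793 C=512/793 D=512/263 H=1024/423] → run A
t=4: vr[A=1024/793 C=512/793 D=512/263 H=1024/423] → run C
t=5: vr[A=1024/793 C=1147392/519415 D=512/263 G=1024/793 H=1024/423] → run A
t=6: vr[A=1536/793 C=1147392/519415 D=512/263 G=1024/793 H=1024/423] → run G
t=7: vr[A=1536/793 C=1147392/519415 D=512/263 G=2119680/1012661 H=1024/423] → run A
t=8: vr[A=2048/793 C=1147392/519415 D=512/263 G=2119680/1012661 H=1024/423] → run D
t=9: vr[A=2048/793 C=1147392/519415 D=1024/263 G=2119680/1012661 H=1024/423] → run G
t=10: vr[A=2048/793 C=1147392/519415 D=1024/263 G=2931712/1012661 H=1024/423] → run C
t=11: vr[A=2048/793 C=1959424/519415 D=1024/263 G=2931712/1012661 H=1024/423] → run H
t=12: vr[A=2048/793 C=1959424/519415 D=1024/263 G=2931712/1012661 H=2048/423] → run A
t=13: vr[A=2560/793 C=1959424/519415 D=1024/263 G=2931712/1012661 H=2048/423] → run G
t=14: vr[A=2560/793 C=1959424/519415 D=1024/263 H=2048/423] → run A
t=15: vr[A=3072/793 C=1959424/519415 D=1024/263 H=2048/423] → run C
t=16: vr[A=3072/793 C=2771456/519415 D=1024/263 H=2048/423] → run A
t=17: vr[A=3584/793 C=2771456/519415 D=1024/263 H=2048/423] → run D
t=18: vr[A=3584/793 C=2771456/519415 D=1536/263 H=2048/423] → run A
t=19: vr[C=2771456/519415 D=1536/263 H=2048/423] → run H
t=20: vr[C=2771456/519415 D=1536/263 H=1024/141] → run C
t=21: vr[C=3583488/519415 D=1536/263 H=1024/141] → run D
t=22: vr[C=3583488/519415 D=2048/263 H=1024/141] → run C
t=23: vr[C=879104/103883 D=2048/263 H=1024/141] → run H
t=24: vr[C=879104/103883 D=2048/263] → run D
t=25: vr[C=879104/103883 D=2560/263] → run C
t=26: vr[C=5207552/519415 D=2560/263] → run D
t=27: vr[C=5207552/519415 D=3072/263] → run C
t=28: vr[C=6019584/519415 D=3072/263] → run C
t=29: vr[D=3072/263] → run D
t=30: vr[D=3584/263] → run D
t=31: (idle)
t=32: (idle)
t=33: (idle)
t=34: (idle)
t=35: (idle)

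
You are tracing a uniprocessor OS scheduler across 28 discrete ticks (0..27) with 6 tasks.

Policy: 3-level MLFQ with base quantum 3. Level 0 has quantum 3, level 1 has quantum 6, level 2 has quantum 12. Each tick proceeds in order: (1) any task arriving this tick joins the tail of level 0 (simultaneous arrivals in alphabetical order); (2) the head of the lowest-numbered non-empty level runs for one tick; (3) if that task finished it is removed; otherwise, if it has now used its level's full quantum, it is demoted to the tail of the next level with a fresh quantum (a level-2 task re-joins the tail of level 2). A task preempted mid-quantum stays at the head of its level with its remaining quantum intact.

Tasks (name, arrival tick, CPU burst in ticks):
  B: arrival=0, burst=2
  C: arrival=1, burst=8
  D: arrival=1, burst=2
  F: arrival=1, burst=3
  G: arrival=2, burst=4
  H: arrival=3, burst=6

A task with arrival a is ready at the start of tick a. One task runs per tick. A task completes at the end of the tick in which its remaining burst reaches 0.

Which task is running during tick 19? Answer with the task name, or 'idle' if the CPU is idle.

t=0: L0/L1/L2 = B/-/- → run B
t=1: L0/L1/L2 = BCDF/-/- → run B
t=2: L0/L1/L2 = CDFG/-/- → run C
t=3: L0/L1/L2 = CDFGH/-/- → run C
t=4: L0/L1/L2 = CDFGH/-/- → run C
t=5: L0/L1/L2 = DFGH/C/- → run D
t=6: L0/L1/L2 = DFGH/C/- → run D
t=7: L0/L1/L2 = FGH/C/- → run F
t=8: L0/L1/L2 = FGH/C/- → run F
t=9: L0/L1/L2 = FGH/C/- → run F
t=10: L0/L1/L2 = GH/C/- → run G
t=11: L0/L1/L2 = GH/C/- → run G
t=12: L0/L1/L2 = GH/C/- → run G
t=13: L0/L1/L2 = H/CG/- → run H
t=14: L0/L1/L2 = H/CG/- → run H
t=15: L0/L1/L2 = H/CG/- → run H
t=16: L0/L1/L2 = -/CGH/- → run C
t=17: L0/L1/L2 = -/CGH/- → run C
t=18: L0/L1/L2 = -/CGH/- → run C
t=19: L0/L1/L2 = -/CGH/- → run C
t=20: L0/L1/L2 = -/CGH/- → run C
t=21: L0/L1/L2 = -/GH/- → run G
t=22: L0/L1/L2 = -/H/- → run H
t=23: L0/L1/L2 = -/H/- → run H
t=24: L0/L1/L2 = -/H/- → run H
t=25: (idle)
t=26: (idle)
t=27: (idle)

running at tick 19 = C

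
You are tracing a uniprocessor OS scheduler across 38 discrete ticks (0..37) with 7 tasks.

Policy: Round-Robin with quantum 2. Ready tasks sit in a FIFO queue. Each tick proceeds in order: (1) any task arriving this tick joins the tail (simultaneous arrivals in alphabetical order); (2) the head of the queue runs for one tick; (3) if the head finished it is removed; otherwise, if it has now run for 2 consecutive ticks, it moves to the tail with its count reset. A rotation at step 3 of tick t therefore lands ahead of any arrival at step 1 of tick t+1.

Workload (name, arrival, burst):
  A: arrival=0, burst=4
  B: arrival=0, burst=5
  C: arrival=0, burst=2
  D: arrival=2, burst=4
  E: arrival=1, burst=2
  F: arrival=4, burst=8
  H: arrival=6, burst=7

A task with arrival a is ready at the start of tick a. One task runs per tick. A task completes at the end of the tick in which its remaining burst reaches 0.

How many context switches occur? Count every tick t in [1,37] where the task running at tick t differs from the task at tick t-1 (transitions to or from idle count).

t=0: queue=[A,B,C] q_used=0 → run A
t=1: queue=[A,B,C,E] q_used=1 → run A
t=2: queue=[B,C,E,A,D] q_used=0 → run B
t=3: queue=[B,C,E,A,D] q_used=1 → run B
t=4: queue=[C,E,A,D,B,F] q_used=0 → run C
t=5: queue=[C,E,A,D,B,F] q_used=1 → run C
t=6: queue=[E,A,D,B,F,H] q_used=0 → run E
t=7: queue=[E,A,D,B,F,H] q_used=1 → run E
t=8: queue=[A,D,B,F,H] q_used=0 → run A
t=9: queue=[A,D,B,F,H] q_used=1 → run A
t=10: queue=[D,B,F,H] q_used=0 → run D
t=11: queue=[D,B,F,H] q_used=1 → run D
t=12: queue=[B,F,H,D] q_used=0 → run B
t=13: queue=[B,F,H,D] q_used=1 → run B
t=14: queue=[F,H,D,B] q_used=0 → run F
t=15: queue=[F,H,D,B] q_used=1 → run F
t=16: queue=[H,D,B,F] q_used=0 → run H
t=17: queue=[H,D,B,F] q_used=1 → run H
t=18: queue=[D,B,F,H] q_used=0 → run D
t=19: queue=[D,B,F,H] q_used=1 → run D
t=20: queue=[B,F,H] q_used=0 → run B
t=21: queue=[F,H] q_used=0 → run F
t=22: queue=[F,H] q_used=1 → run F
t=23: queue=[H,F] q_used=0 → run H
t=24: queue=[H,F] q_used=1 → run H
t=25: queue=[F,H] q_used=0 → run F
t=26: queue=[F,H] q_used=1 → run F
t=27: queue=[H,F] q_used=0 → run H
t=28: queue=[H,F] q_used=1 → run H
t=29: queue=[F,H] q_used=0 → run F
t=30: queue=[F,H] q_used=1 → run F
t=31: queue=[H] q_used=0 → run H
t=32: (idle)
t=33: (idle)
t=34: (idle)
t=35: (idle)
t=36: (idle)
t=37: (idle)

context switches = 17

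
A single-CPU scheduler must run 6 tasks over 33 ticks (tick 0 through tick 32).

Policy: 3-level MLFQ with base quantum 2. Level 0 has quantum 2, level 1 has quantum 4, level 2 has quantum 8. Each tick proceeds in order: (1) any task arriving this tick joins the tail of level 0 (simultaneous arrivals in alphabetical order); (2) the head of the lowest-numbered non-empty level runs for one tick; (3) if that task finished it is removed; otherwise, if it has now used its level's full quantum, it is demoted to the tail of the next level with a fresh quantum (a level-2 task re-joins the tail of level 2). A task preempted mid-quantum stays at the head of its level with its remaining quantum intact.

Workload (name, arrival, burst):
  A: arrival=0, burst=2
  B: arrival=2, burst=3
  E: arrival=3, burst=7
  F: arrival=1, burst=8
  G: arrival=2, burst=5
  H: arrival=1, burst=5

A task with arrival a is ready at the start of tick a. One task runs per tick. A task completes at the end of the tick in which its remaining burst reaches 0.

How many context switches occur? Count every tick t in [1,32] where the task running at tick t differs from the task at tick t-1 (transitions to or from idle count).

context switches = 13

t=0: L0/L1/L2 = A/-/- → run A
t=1: L0/L1/L2 = AFH/-/- → run A
t=2: L0/L1/L2 = FHBG/-/- → run F
t=3: L0/L1/L2 = FHBGE/-/- → run F
t=4: L0/L1/L2 = HBGE/F/- → run H
t=5: L0/L1/L2 = HBGE/F/- → run H
t=6: L0/L1/L2 = BGE/FH/- → run B
t=7: L0/L1/L2 = BGE/FH/- → run B
t=8: L0/L1/L2 = GE/FHB/- → run G
t=9: L0/L1/L2 = GE/FHB/- → run G
t=10: L0/L1/L2 = E/FHBG/- → run E
t=11: L0/L1/L2 = E/FHBG/- → run E
t=12: L0/L1/L2 = -/FHBGE/- → run F
t=13: L0/L1/L2 = -/FHBGE/- → run F
t=14: L0/L1/L2 = -/FHBGE/- → run F
t=15: L0/L1/L2 = -/FHBGE/- → run F
t=16: L0/L1/L2 = -/HBGE/F → run H
t=17: L0/L1/L2 = -/HBGE/F → run H
t=18: L0/L1/L2 = -/HBGE/F → run H
t=19: L0/L1/L2 = -/BGE/F → run B
t=20: L0/L1/L2 = -/GE/F → run G
t=21: L0/L1/L2 = -/GE/F → run G
t=22: L0/L1/L2 = -/GE/F → run G
t=23: L0/L1/L2 = -/E/F → run E
t=24: L0/L1/L2 = -/E/F → run E
t=25: L0/L1/L2 = -/E/F → run E
t=26: L0/L1/L2 = -/E/F → run E
t=27: L0/L1/L2 = -/-/FE → run F
t=28: L0/L1/L2 = -/-/FE → run F
t=29: L0/L1/L2 = -/-/E → run E
t=30: (idle)
t=31: (idle)
t=32: (idle)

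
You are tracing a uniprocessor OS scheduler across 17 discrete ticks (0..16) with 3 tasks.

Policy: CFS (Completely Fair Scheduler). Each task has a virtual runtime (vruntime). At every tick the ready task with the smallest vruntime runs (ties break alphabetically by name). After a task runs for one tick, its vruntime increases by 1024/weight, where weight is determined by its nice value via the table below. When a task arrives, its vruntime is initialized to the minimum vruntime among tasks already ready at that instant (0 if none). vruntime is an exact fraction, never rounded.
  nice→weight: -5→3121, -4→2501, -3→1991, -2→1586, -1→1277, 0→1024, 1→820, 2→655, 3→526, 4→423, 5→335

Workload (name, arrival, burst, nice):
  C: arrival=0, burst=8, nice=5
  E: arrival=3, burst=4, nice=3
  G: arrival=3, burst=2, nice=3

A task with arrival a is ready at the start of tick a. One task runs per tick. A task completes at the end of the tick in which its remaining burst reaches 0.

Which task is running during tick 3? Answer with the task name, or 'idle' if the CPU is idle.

t=0: vr[C=0] → run C
t=1: vr[C=1024/335] → run C
t=2: vr[C=2048/335] → run C
t=3: vr[C=3072/335 E=3072/335 G=3072/335] → run C
t=4: vr[C=4096/335 E=3072/335 G=3072/335] → run E
t=5: vr[C=4096/335 E=979456/88105 G=3072/335] → run G
t=6: vr[C=4096/335 E=979456/88105 G=979456/88105] → run E
t=7: vr[C=4096/335 E=1150976/88105 G=979456/88105] → run G
t=8: vr[C=4096/335 E=1150976/88105] → run C
t=9: vr[C=1024/67 E=1150976/88105] → run E
t=10: vr[C=1024/67 E=1322496/88105] → run E
t=11: vr[C=1024/67] → run C
t=12: vr[C=6144/335] → run C
t=13: vr[C=7168/335] → run C
t=14: (idle)
t=15: (idle)
t=16: (idle)

running at tick 3 = C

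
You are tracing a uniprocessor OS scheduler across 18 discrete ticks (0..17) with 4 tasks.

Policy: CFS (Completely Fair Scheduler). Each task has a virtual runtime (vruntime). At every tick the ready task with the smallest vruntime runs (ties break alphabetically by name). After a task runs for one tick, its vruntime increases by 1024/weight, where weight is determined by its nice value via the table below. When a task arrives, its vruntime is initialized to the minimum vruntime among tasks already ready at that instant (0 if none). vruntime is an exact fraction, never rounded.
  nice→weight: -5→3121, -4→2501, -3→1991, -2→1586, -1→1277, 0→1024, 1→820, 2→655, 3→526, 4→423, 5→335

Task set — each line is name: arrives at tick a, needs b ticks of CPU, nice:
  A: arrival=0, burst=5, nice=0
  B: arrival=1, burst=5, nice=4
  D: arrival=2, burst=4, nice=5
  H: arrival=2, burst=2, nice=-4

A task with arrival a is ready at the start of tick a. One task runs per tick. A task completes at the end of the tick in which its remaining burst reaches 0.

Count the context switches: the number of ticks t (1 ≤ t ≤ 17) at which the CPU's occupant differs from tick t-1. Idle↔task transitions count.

t=0: vr[A=0] → run A
t=1: vr[A=1 B=1] → run A
t=2: vr[A=2 B=1 D=1 H=1] → run B
t=3: vr[A=2 B=1447/423 D=1 H=1] → run D
t=4: vr[A=2 B=1447/423 D=1359/335 H=1] → run H
t=5: vr[A=2 B=1447/423 D=1359/335 H=3525/2501] → run H
t=6: vr[A=2 B=1447/423 D=1359/335] → run A
t=7: vr[A=3 B=1447/423 D=1359/335] → run A
t=8: vr[A=4 B=1447/423 D=1359/335] → run B
t=9: vr[A=4 B=2471/423 D=1359/335] → run A
t=10: vr[B=2471/423 D=1359/335] → run D
t=11: vr[B=2471/423 D=2383/335] → run B
t=12: vr[B=1165/141 D=2383/335] → run D
t=13: vr[B=1165/141 D=3407/335] → run B
t=14: vr[B=4519/423 D=3407/335] → run D
t=15: vr[B=4519/423] → run B
t=16: (idle)
t=17: (idle)

context switches = 13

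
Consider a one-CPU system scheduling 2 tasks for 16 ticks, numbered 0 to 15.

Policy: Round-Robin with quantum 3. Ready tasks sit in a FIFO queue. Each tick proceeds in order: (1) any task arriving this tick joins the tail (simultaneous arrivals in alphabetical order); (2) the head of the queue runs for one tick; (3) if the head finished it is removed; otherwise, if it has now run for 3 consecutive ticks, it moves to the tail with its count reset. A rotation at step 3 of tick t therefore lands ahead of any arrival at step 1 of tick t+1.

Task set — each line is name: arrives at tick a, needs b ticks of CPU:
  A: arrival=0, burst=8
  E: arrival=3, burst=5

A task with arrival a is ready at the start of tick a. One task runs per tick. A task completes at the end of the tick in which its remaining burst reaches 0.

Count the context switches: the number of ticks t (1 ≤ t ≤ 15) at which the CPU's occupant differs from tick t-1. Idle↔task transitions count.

t=0: queue=[A] q_used=0 → run A
t=1: queue=[A] q_used=1 → run A
t=2: queue=[A] q_used=2 → run A
t=3: queue=[A,E] q_used=0 → run A
t=4: queue=[A,E] q_used=1 → run A
t=5: queue=[A,E] q_used=2 → run A
t=6: queue=[E,A] q_used=0 → run E
t=7: queue=[E,A] q_used=1 → run E
t=8: queue=[E,A] q_used=2 → run E
t=9: queue=[A,E] q_used=0 → run A
t=10: queue=[A,E] q_used=1 → run A
t=11: queue=[E] q_used=0 → run E
t=12: queue=[E] q_used=1 → run E
t=13: (idle)
t=14: (idle)
t=15: (idle)

context switches = 4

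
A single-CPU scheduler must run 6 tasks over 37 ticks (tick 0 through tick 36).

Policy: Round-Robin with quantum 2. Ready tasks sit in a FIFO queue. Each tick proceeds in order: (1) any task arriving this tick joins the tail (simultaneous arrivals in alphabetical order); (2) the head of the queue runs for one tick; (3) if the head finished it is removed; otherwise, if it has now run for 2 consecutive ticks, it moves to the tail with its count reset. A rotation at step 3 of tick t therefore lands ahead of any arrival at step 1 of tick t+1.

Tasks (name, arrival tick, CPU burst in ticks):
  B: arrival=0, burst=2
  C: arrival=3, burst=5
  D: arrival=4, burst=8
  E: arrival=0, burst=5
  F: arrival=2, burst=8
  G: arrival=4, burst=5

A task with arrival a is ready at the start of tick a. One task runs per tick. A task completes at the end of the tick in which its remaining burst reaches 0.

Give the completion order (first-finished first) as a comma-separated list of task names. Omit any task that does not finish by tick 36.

completion order = B, E, C, G, F, D

t=0: queue=[B,E] q_used=0 → run B
t=1: queue=[B,E] q_used=1 → run B
t=2: queue=[E,F] q_used=0 → run E
t=3: queue=[E,F,C] q_used=1 → run E
t=4: queue=[F,C,E,D,G] q_used=0 → run F
t=5: queue=[F,C,E,D,G] q_used=1 → run F
t=6: queue=[C,E,D,G,F] q_used=0 → run C
t=7: queue=[C,E,D,G,F] q_used=1 → run C
t=8: queue=[E,D,G,F,C] q_used=0 → run E
t=9: queue=[E,D,G,F,C] q_used=1 → run E
t=10: queue=[D,G,F,C,E] q_used=0 → run D
t=11: queue=[D,G,F,C,E] q_used=1 → run D
t=12: queue=[G,F,C,E,D] q_used=0 → run G
t=13: queue=[G,F,C,E,D] q_used=1 → run G
t=14: queue=[F,C,E,D,G] q_used=0 → run F
t=15: queue=[F,C,E,D,G] q_used=1 → run F
t=16: queue=[C,E,D,G,F] q_used=0 → run C
t=17: queue=[C,E,D,G,F] q_used=1 → run C
t=18: queue=[E,D,G,F,C] q_used=0 → run E
t=19: queue=[D,G,F,C] q_used=0 → run D
t=20: queue=[D,G,F,C] q_used=1 → run D
t=21: queue=[G,F,C,D] q_used=0 → run G
t=22: queue=[G,F,C,D] q_used=1 → run G
t=23: queue=[F,C,D,G] q_used=0 → run F
t=24: queue=[F,C,D,G] q_used=1 → run F
t=25: queue=[C,D,G,F] q_used=0 → run C
t=26: queue=[D,G,F] q_used=0 → run D
t=27: queue=[D,G,F] q_used=1 → run D
t=28: queue=[G,F,D] q_used=0 → run G
t=29: queue=[F,D] q_used=0 → run F
t=30: queue=[F,D] q_used=1 → run F
t=31: queue=[D] q_used=0 → run D
t=32: queue=[D] q_used=1 → run D
t=33: (idle)
t=34: (idle)
t=35: (idle)
t=36: (idle)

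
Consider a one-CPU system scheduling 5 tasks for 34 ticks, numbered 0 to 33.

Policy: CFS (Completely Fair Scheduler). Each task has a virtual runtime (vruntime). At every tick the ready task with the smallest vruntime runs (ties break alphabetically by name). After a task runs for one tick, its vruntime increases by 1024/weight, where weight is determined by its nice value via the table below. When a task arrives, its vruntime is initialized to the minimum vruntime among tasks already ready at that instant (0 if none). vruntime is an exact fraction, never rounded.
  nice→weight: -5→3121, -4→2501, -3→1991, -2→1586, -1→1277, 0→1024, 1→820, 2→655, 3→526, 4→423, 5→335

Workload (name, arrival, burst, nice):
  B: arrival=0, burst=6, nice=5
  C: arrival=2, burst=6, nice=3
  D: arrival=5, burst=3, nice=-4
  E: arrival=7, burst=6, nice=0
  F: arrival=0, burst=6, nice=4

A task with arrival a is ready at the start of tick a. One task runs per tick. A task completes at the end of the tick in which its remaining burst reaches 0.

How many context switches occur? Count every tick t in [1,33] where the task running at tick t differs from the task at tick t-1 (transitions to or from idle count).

t=0: vr[B=0 F=0] → run B
t=1: vr[B=1024/335 F=0] → run F
t=2: vr[B=1024/335 C=1024/423 F=1024/423] → run C
t=3: vr[B=1024/335 C=485888/111249 F=1024/423] → run F
t=4: vr[B=1024/335 C=485888/111249 F=2048/423] → run B
t=5: vr[B=2048/335 C=485888/111249 D=485888/111249 F=2048/423] → run C
t=6: vr[B=2048/335 C=702464/111249 D=485888/111249 F=2048/423] → run D
t=7: vr[B=2048/335 C=702464/111249 D=1329124864/278233749 E=1329124864/278233749 F=2048/423] → run D
t=8: vr[B=2048/335 C=702464/111249 D=1443043840/278233749 E=1329124864/278233749 F=2048/423] → run E
t=9: vr[B=2048/335 C=702464/111249 D=1443043840/278233749 E=1607358613/278233749 F=2048/423] → run F
t=10: vr[B=2048/335 C=702464/111249 D=1443043840/278233749 E=1607358613/278233749 F=1024/141] → run D
t=11: vr[B=2048/335 C=702464/111249 E=1607358613/278233749 F=1024/141] → run E
t=12: vr[B=2048/335 C=702464/111249 E=1885592362/278233749 F=1024/141] → run B
t=13: vr[B=3072/335 C=702464/111249 E=1885592362/278233749 F=1024/141] → run C
t=14: vr[B=3072/335 C=919040/111249 E=1885592362/278233749 F=1024/141] → run E
t=15: vr[B=3072/335 C=919040/111249 E=2163826111/278233749 F=1024/141] → run F
t=16: vr[B=3072/335 C=919040/111249 E=2163826111/278233749 F=4096/423] → run E
t=17: vr[B=3072/335 C=919040/111249 E=2442059860/278233749 F=4096/423] → run C
t=18: vr[B=3072/335 C=1135616/111249 E=2442059860/278233749 F=4096/423] → run E
t=19: vr[B=3072/335 C=1135616/111249 E=2720293609/278233749 F=4096/423] → run B
t=20: vr[B=4096/335 C=1135616/111249 E=2720293609/278233749 F=4096/423] → run F
t=21: vr[B=4096/335 C=1135616/111249 E=2720293609/278233749 F=5120/423] → run E
t=22: vr[B=4096/335 C=1135616/111249 F=5120/423] → run C
t=23: vr[B=4096/335 C=1352192/111249 F=5120/423] → run F
t=24: vr[B=4096/335 C=1352192/111249] → run C
t=25: vr[B=4096/335] → run B
t=26: vr[B=1024/67] → run B
t=27: (idle)
t=28: (idle)
t=29: (idle)
t=30: (idle)
t=31: (idle)
t=32: (idle)
t=33: (idle)

context switches = 25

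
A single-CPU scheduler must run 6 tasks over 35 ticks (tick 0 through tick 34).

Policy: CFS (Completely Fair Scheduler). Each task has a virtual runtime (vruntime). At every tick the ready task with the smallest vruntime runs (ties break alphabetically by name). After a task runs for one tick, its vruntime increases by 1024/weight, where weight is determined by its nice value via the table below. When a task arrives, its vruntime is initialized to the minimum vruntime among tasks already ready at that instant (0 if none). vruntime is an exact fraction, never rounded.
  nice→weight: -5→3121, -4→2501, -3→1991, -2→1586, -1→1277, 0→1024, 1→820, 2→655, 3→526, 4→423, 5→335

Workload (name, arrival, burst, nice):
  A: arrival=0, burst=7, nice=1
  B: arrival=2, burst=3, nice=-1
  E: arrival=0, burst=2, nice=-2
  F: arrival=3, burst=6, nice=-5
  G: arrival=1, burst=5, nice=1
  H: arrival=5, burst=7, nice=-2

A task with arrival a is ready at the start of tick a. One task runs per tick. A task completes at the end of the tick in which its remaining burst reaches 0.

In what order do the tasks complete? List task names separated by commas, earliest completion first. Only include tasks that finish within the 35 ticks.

completion order = E, B, F, H, G, A

t=0: vr[A=0 E=0] → run A
t=1: vr[A=256/205 E=0 G=0] → run E
t=2: vr[A=256/205 B=0 E=512/793 G=0] → run B
t=3: vr[A=256/205 B=1024/1277 E=512/793 F=0 G=0] → run F
t=4: vr[A=256/205 B=1024/1277 E=512/793 F=1024/3121 G=0] → run G
t=5: vr[A=256/205 B=1024/1277 E=512/793 F=1024/3121 G=256/205 H=1024/3121] → run F
t=6: vr[A=256/205 B=1024/1277 E=512/793 F=2048/3121 G=256/205 H=1024/3121] → run H
t=7: vr[A=256/205 B=1024/1277 E=512/793 F=2048/3121 G=256/205 H=2409984/2474953] → run E
t=8: vr[A=256/205 B=1024/1277 F=2048/3121 G=256/205 H=2409984/2474953] → run F
t=9: vr[A=256/205 B=1024/1277 F=3072/3121 G=256/205 H=2409984/2474953] → run B
t=10: vr[A=256/205 B=2048/1277 F=3072/3121 G=256/205 H=2409984/2474953] → run H
t=11: vr[A=256/205 B=2048/1277 F=3072/3121 G=256/205 H=4007936/2474953] → run F
t=12: vr[A=256/205 B=2048/1277 F=4096/3121 G=256/205 H=4007936/2474953] → run A
t=13: vr[A=512/205 B=2048/1277 F=4096/3121 G=256/205 H=4007936/2474953] → run G
t=14: vr[A=512/205 B=2048/1277 F=4096/3121 G=512/205 H=4007936/2474953] → run F
t=15: vr[A=512/205 B=2048/1277 F=5120/3121 G=512/205 H=4007936/2474953] → run B
t=16: vr[A=512/205 F=5120/3121 G=512/205 H=4007936/2474953] → run H
t=17: vr[A=512/205 F=5120/3121 G=512/205 H=5605888/2474953] → run F
t=18: vr[A=512/205 G=512/205 H=5605888/2474953] → run H
t=19: vr[A=512/205 G=512/205 H=7203840/2474953] → run A
t=20: vr[A=768/205 G=512/205 H=7203840/2474953] → run G
t=21: vr[A=768/205 G=768/205 H=7203840/2474953] → run H
t=22: vr[A=768/205 G=768/205 H=8801792/2474953] → run H
t=23: vr[A=768/205 G=768/205 H=10399744/2474953] → run A
t=24: vr[A=1024/205 G=768/205 H=10399744/2474953] → run G
t=25: vr[A=1024/205 G=1024/205 H=10399744/2474953] → run H
t=26: vr[A=1024/205 G=1024/205] → run A
t=27: vr[A=256/41 G=1024/205] → run G
t=28: vr[A=256/41] → run A
t=29: vr[A=1536/205] → run A
t=30: (idle)
t=31: (idle)
t=32: (idle)
t=33: (idle)
t=34: (idle)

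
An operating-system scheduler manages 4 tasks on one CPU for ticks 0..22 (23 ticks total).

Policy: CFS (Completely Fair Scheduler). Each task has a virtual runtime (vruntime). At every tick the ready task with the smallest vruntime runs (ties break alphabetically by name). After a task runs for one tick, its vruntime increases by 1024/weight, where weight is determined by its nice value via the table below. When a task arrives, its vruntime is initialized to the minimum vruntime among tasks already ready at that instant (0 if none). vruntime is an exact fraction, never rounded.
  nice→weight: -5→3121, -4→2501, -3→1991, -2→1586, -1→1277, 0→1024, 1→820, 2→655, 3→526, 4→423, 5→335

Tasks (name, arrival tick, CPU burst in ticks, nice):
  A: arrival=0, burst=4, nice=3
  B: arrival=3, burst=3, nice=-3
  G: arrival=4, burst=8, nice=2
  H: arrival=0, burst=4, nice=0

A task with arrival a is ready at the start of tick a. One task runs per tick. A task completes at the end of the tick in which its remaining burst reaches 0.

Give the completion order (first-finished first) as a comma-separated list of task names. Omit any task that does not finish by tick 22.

t=0: vr[A=0 H=0] → run A
t=1: vr[A=512/263 H=0] → run H
t=2: vr[A=512/263 H=1] → run H
t=3: vr[A=512/263 B=512/263 H=2] → run A
t=4: vr[A=1024/263 B=512/263 G=512/263 H=2] → run B
t=5: vr[A=1024/263 B=1288704/523633 G=512/263 H=2] → run G
t=6: vr[A=1024/263 B=1288704/523633 G=604672/172265 H=2] → run H
t=7: vr[A=1024/263 B=1288704/523633 G=604672/172265 H=3] → run B
t=8: vr[A=1024/263 B=1558016/523633 G=604672/172265 H=3] → run B
t=9: vr[A=1024/263 G=604672/172265 H=3] → run H
t=10: vr[A=1024/263 G=604672/172265] → run G
t=11: vr[A=1024/263 G=873984/172265] → run A
t=12: vr[A=1536/263 G=873984/172265] → run G
t=13: vr[A=1536/263 G=1143296/172265] → run A
t=14: vr[G=1143296/172265] → run G
t=15: vr[G=1412608/172265] → run G
t=16: vr[G=336384/34453] → run G
t=17: vr[G=1951232/172265] → run G
t=18: vr[G=2220544/172265] → run G
t=19: (idle)
t=20: (idle)
t=21: (idle)
t=22: (idle)

completion order = B, H, A, G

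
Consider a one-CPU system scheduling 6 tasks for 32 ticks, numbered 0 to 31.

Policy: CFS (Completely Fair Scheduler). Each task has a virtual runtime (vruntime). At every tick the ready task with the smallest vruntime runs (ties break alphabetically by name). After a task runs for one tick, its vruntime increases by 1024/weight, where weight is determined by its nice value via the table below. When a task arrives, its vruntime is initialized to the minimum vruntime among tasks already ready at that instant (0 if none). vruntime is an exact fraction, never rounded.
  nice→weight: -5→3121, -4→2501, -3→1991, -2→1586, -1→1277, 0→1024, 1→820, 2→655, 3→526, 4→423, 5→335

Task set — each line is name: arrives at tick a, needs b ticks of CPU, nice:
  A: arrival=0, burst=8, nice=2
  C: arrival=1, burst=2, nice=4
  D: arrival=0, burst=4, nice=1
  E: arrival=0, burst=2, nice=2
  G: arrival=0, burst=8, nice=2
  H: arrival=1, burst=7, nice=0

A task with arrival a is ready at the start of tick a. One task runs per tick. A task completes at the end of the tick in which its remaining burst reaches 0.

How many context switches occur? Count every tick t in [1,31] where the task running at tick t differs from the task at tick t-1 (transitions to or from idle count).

t=0: vr[A=0 D=0 E=0 G=0] → run A
t=1: vr[A=1024/655 C=0 D=0 E=0 G=0 H=0] → run C
t=2: vr[A=1024/655 C=1024/423 D=0 E=0 G=0 H=0] → run D
t=3: vr[A=1024/655 C=1024/423 D=256/205 E=0 G=0 H=0] → run E
t=4: vr[A=1024/655 C=1024/423 D=256/205 E=1024/655 G=0 H=0] → run G
t=5: vr[A=1024/655 C=1024/423 D=256/205 E=1024/655 G=1024/655 H=0] → run H
t=6: vr[A=1024/655 C=1024/423 D=256/205 E=1024/655 G=1024/655 H=1] → run H
t=7: vr[A=1024/655 C=1024/423 D=256/205 E=1024/655 G=1024/655 H=2] → run D
t=8: vr[A=1024/655 C=1024/423 D=512/205 E=1024/655 G=1024/655 H=2] → run A
t=9: vr[A=2048/655 C=1024/423 D=512/205 E=1024/655 G=1024/655 H=2] → run E
t=10: vr[A=2048/655 C=1024/423 D=512/205 G=1024/655 H=2] → run G
t=11: vr[A=2048/655 C=1024/423 D=512/205 G=2048/655 H=2] → run H
t=12: vr[A=2048/655 C=1024/423 D=512/205 G=2048/655 H=3] → run C
t=13: vr[A=2048/655 D=512/205 G=2048/655 H=3] → run D
t=14: vr[A=2048/655 D=768/205 G=2048/655 H=3] → run H
t=15: vr[A=2048/655 D=768/205 G=2048/655 H=4] → run A
t=16: vr[A=3072/655 D=768/205 G=2048/655 H=4] → run G
t=17: vr[A=3072/655 D=768/205 G=3072/655 H=4] → run D
t=18: vr[A=3072/655 G=3072/655 H=4] → run H
t=19: vr[A=3072/655 G=3072/655 H=5] → run A
t=20: vr[A=4096/655 G=3072/655 H=5] → run G
t=21: vr[A=4096/655 G=4096/655 H=5] → run H
t=22: vr[A=4096/655 G=4096/655 H=6] → run H
t=23: vr[A=4096/655 G=4096/655] → run A
t=24: vr[A=1024/131 G=4096/655] → run G
t=25: vr[A=1024/131 G=1024/131] → run A
t=26: vr[A=6144/655 G=1024/131] → run G
t=27: vr[A=6144/655 G=6144/655] → run A
t=28: vr[A=7168/655 G=6144/655] → run G
t=29: vr[A=7168/655 G=7168/655] → run A
t=30: vr[G=7168/655] → run G
t=31: (idle)

context switches = 29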